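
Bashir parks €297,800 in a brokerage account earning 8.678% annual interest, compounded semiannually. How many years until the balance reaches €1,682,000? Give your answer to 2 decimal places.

We need (1 + 0.04339)^(2t) = 5.6481, so 2t = ln 5.6481 / ln 1.04339 ≈ 40.7608.
t ≈ 40.7608/2 = 20.3804 years.

20.38 years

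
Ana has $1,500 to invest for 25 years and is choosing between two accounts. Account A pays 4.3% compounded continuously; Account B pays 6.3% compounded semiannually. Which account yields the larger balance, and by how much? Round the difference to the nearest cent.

Account B, by $2,677.18

A: e^(0.043·25) = e^1.075 ≈ 2.929992901, so 1,500 × 2.929992901 ≈ 4,394.9894.
B: (1 + 0.0315)^50 ≈ 4.714781985, so 1,500 × 4.714781985 ≈ 7,072.1730.
Difference ≈ 2,677.1836 in favor of B.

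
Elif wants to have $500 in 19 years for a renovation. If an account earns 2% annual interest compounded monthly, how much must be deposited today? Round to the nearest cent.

$342.04

Periodic rate = 2%/12 = 0.00166667; 228 periods.
P = 500/(1 + 0.02/12)^228 ≈ 500/1.46182212 ≈ 342.0389.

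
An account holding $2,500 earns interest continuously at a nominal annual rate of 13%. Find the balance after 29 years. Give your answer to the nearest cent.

$108,450.16

A = P·e^(rt) = 2,500·e^(0.13·29) = 2,500·e^3.77.
e^3.77 ≈ 43.3800648359, so A ≈ 108,450.1621.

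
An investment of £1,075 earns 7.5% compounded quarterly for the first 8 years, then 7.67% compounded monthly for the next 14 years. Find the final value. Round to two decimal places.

Phase 1: 1,075·(1 + 0.01875)^32 ≈ 1,947.9256.
Phase 2: 1,947.9256·(1 + 0.0767/12)^168 ≈ 5,681.1170.

£5,681.12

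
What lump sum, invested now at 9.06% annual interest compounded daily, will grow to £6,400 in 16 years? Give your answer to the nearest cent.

Growth factor = (1 + 0.0906/365)^5840 ≈ 4.260643139.
P = 6,400/4.260643139 ≈ 1,502.1206.

£1,502.12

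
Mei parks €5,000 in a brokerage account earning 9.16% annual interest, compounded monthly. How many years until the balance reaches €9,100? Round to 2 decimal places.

(1 + 0.00763333)^(12t) = 9,100/5,000 = 1.82.
12t·ln(1 + 0.00763333) = ln(1.82); 12t = 0.59884/0.00760435 ≈ 78.7492.
t ≈ 6.5624 years.

6.56 years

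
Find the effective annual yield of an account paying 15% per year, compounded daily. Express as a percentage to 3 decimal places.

EAR = (1 + 15%/365)^365 − 1 = (1 + 0.000410959)^365 − 1.
(1 + 0.000410959)^365 ≈ 1.161798, so EAR ≈ 16.17984%.

16.180%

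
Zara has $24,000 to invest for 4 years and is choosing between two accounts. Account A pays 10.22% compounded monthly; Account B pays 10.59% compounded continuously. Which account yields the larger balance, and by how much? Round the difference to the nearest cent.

A: (1 + 0.1022/12)^48 ≈ 1.5024077901, so 24,000 × 1.5024077901 ≈ 36,057.7870.
B: e^(0.1059·4) = e^0.4236 ≈ 1.5274504914, so 24,000 × 1.5274504914 ≈ 36,658.8118.
Difference ≈ 601.0248 in favor of B.

Account B, by $601.02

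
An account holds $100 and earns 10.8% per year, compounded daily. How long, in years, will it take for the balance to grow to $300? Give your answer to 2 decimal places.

10.17 years

We need (1 + 0.00029589)^(365t) = 3, so 365t = ln 3 / ln 1.000296 ≈ 3713.4519.
t ≈ 3713.4519/365 = 10.1738 years.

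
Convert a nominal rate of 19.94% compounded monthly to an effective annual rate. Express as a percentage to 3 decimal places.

21.867%

One year is 12 periods at 0.0166167 each: (1 + 0.0166167)^12 ≈ 1.218672.
EAR = 1.218672 − 1 ≈ 21.86716%.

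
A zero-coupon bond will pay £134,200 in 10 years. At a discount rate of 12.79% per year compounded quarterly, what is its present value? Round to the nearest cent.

Growth factor = (1 + 0.031975)^40 ≈ 3.52181921445.
P = 134,200/3.52181921445 ≈ 38,105.3063.

£38,105.31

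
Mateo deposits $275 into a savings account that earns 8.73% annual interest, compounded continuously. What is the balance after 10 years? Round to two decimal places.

A = P·e^(rt) = 275·e^(0.0873·10) = 275·e^0.873.
e^0.873 ≈ 2.39408234, so A ≈ 658.3726.

$658.37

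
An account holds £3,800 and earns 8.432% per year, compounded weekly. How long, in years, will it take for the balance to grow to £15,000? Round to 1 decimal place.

(1 + 0.00162154)^(52t) = 15,000/3,800 = 3.9474.
52t·ln(1 + 0.00162154) = ln(3.9474); 52t = 1.373/0.00162023 ≈ 847.4434.
t ≈ 16.2970 years.

16.3 years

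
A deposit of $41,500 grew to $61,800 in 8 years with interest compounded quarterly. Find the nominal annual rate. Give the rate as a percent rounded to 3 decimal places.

(1 + r/4)^32 = 61,800/41,500 = 1.48916.
1 + r/4 = 1.48916^(1/32) ≈ 1.012522, so r/4 ≈ 0.0125218.
r ≈ 4·0.0125218 = 5.00872%.

5.009%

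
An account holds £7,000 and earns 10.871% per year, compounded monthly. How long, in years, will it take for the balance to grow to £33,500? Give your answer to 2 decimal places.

(1 + 0.00905917)^(12t) = 33,500/7,000 = 4.7857.
12t·ln(1 + 0.00905917) = ln(4.7857); 12t = 1.5656/0.00901838 ≈ 173.6050.
t ≈ 14.4671 years.

14.47 years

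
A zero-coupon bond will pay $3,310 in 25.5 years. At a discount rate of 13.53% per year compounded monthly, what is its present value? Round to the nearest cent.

Growth factor = (1 + 0.011275)^306 ≈ 30.90273697.
P = 3,310/30.90273697 ≈ 107.1103.

$107.11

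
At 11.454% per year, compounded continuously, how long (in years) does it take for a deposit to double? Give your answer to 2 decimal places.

e^(0.11454t) = 2, so 0.11454t = ln 2 ≈ 0.69315.
t ≈ 0.69315/0.11454 ≈ 6.0516.

6.05 years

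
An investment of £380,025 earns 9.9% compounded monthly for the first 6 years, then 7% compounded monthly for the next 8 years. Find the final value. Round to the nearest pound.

After 6 years at 9.9%: 380,025 × 1.806810513327 ≈ 686,633.1653.
Then 8 years at 7%: 686,633.1653 × 1.747826456032 ≈ 1,200,115.6119.

£1,200,116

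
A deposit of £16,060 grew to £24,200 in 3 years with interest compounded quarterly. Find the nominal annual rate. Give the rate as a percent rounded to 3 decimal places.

13.904%

(1 + r/4)^12 = 24,200/16,060 = 1.50685.
1 + r/4 = 1.50685^(1/12) ≈ 1.034759, so r/4 ≈ 0.0347589.
r ≈ 4·0.0347589 = 13.90354%.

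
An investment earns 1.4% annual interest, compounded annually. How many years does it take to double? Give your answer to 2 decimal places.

49.86 years

(1 + 0.014)^t = 2.
t = ln 2 / ln(1 + 0.014) ≈ 0.69315/0.0139029 ≈ 49.8563.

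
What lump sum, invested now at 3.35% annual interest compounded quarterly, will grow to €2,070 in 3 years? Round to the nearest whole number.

Periodic rate = 3.35%/4 = 0.008375; 12 periods.
P = 2,070/(1 + 0.008375)^12 ≈ 2,070/1.105260984 ≈ 1,872.8608.

€1,873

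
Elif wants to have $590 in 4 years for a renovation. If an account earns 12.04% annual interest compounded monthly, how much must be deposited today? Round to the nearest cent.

Periodic rate = 12.04%/12 = 0.0100333; 48 periods.
P = 590/(1 + 0.1204/12)^48 ≈ 590/1.61478208 ≈ 365.3744.

$365.37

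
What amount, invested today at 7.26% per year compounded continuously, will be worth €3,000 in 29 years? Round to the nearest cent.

P = A·e^(−rt) = 3,000·e^(−2.1054).
e^(−2.1054) ≈ 0.1217969457, so P ≈ 365.3908.

€365.39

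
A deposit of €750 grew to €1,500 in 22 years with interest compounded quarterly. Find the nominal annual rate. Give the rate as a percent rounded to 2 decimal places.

3.16%

(1 + r/4)^88 = 1,500/750 = 2.
1 + r/4 = 2^(1/88) ≈ 1.007908, so r/4 ≈ 0.00790778.
r ≈ 4·0.00790778 = 3.16311%.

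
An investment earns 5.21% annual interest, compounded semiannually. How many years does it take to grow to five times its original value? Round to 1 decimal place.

31.3 years

(1 + 0.02605)^(2t) = 5.
2t = ln 5 / ln(1 + 0.02605) ≈ 1.6094/0.0257165 ≈ 62.5839.
t ≈ 31.2920.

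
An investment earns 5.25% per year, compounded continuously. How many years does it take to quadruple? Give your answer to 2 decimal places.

26.41 years

e^(0.0525t) = 4, so 0.0525t = ln 4 ≈ 1.3863.
t ≈ 1.3863/0.0525 ≈ 26.4056.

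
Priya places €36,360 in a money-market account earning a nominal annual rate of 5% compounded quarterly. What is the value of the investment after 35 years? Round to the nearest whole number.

Growth factor = (1 + 0.0125)^140 ≈ 5.69251867623.
A ≈ 36,360 × 5.69251867623 ≈ 206,979.9791.

€206,980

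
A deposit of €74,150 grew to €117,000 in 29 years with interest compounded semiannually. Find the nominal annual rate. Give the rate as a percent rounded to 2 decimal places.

1.58%

(1 + r/2)^58 = 117,000/74,150 = 1.57788.
1 + r/2 = 1.57788^(1/58) ≈ 1.007895, so r/2 ≈ 0.00789451.
r ≈ 2·0.00789451 = 1.57890%.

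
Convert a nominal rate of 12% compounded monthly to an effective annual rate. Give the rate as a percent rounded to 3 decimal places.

12.683%

One year is 12 periods at 0.01 each: (1 + 0.01)^12 ≈ 1.126825.
EAR = 1.126825 − 1 ≈ 12.68250%.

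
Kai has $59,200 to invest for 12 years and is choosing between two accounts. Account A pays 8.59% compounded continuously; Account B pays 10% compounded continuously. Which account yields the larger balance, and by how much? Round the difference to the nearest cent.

A: e^(0.0859·12) = e^1.0308 ≈ 2.80330758395, so 59,200 × 2.80330758395 ≈ 165,955.8090.
B: e^(0.1·12) = e^1.2 ≈ 3.32011692274, so 59,200 × 3.32011692274 ≈ 196,550.9218.
Difference ≈ 30,595.1129 in favor of B.

Account B, by $30,595.11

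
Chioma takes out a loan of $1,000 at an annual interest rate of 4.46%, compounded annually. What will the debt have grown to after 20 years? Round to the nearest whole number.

Annual rate = 4.46% = 0.0446; years = 20.
A = 1,000·(1 + 0.0446)^20 ≈ 1,000·2.393318126 ≈ 2,393.3181.

$2,393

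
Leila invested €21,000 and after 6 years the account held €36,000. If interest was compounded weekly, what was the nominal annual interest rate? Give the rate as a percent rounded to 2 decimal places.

(1 + r/52)^312 = 36,000/21,000 = 1.71429.
1 + r/52 = 1.71429^(1/312) ≈ 1.001729, so r/52 ≈ 0.00172905.
r ≈ 52·0.00172905 = 8.99104%.

8.99%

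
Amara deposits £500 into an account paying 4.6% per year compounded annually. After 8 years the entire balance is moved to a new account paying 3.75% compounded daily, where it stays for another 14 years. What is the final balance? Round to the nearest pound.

Phase 1: 500·(1 + 0.046)^8 ≈ 716.5120.
Phase 2: 716.5120·(1 + 0.0375/365)^5110 ≈ 1,211.2014.

£1,211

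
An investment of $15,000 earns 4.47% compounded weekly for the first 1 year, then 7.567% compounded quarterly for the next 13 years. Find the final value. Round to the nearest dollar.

$41,565

After 1 years at 4.47%: 15,000 × 1.0456940196 ≈ 15,685.4103.
Then 13 years at 7.567%: 15,685.4103 × 2.6498977127 ≈ 41,564.7329.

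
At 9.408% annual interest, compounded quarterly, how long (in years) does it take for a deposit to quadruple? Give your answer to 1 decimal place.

(1 + 0.02352)^(4t) = 4.
4t = ln 4 / ln(1 + 0.02352) ≈ 1.3863/0.0232477 ≈ 59.6315.
t ≈ 14.9079.

14.9 years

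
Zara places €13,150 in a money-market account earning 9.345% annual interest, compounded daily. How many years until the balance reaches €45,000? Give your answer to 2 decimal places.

13.17 years

(1 + 0.000256027)^(365t) = 45,000/13,150 = 3.4221.
365t·ln(1 + 0.000256027) = ln(3.4221); 365t = 1.2302/0.000255995 ≈ 4805.7287.
t ≈ 13.1664 years.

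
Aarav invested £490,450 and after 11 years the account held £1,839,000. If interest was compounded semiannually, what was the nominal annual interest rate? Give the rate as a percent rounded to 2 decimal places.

12.38%

(1 + r/2)^22 = 1,839,000/490,450 = 3.74962.
1 + r/2 = 3.74962^(1/22) ≈ 1.061916, so r/2 ≈ 0.0619164.
r ≈ 2·0.0619164 = 12.38327%.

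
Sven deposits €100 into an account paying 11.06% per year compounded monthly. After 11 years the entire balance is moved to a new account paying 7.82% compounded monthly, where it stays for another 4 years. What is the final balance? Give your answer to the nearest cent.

€458.51

After 11 years at 11.06%: 100 × 3.35693285 ≈ 335.6933.
Then 4 years at 7.82%: 335.6933 × 1.36586127 ≈ 458.5105.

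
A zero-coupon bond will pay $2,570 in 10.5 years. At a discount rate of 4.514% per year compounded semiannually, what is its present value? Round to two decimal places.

$1,608.34

Growth factor = (1 + 0.02257)^21 ≈ 1.597916177.
P = 2,570/1.597916177 ≈ 1,608.3447.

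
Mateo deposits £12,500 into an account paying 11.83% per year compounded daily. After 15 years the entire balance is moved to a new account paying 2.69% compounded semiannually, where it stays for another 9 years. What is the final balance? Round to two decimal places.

£93,730.86

Phase 1: 12,500·(1 + 0.1183/365)^5475 ≈ 73,695.4559.
Phase 2: 73,695.4559·(1 + 0.01345)^18 ≈ 93,730.8588.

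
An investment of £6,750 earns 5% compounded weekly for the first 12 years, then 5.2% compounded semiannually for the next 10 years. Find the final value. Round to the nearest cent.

£20,544.83

Phase 1: 6,750·(1 + 0.05/52)^624 ≈ 12,295.7568.
Phase 2: 12,295.7568·(1 + 0.026)^20 ≈ 20,544.8266.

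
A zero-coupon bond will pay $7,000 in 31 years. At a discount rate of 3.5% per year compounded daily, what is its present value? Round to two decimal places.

$2,365.44

Growth factor = (1 + 0.035/365)^11315 ≈ 2.959285881.
P = 7,000/2.959285881 ≈ 2,365.4355.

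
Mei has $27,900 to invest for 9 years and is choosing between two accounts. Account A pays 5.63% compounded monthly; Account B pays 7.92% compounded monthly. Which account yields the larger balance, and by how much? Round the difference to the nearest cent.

Account A growth factor: (1 + 0.0563/12)^108 ≈ 1.6578392055; balance ≈ 46,253.7138.
Account B growth factor: (1 + 0.0066)^108 ≈ 2.0349231598; balance ≈ 56,774.3562.
Account B is larger by 10,520.6423.

Account B, by $10,520.64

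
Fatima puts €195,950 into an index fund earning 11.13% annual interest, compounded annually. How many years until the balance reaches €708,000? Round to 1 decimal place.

(1 + 0.1113)^t = 708,000/195,950 = 3.6132.
t·ln(1 + 0.1113) = ln(3.6132); t = 1.2846/0.105531 ≈ 12.1726.

12.2 years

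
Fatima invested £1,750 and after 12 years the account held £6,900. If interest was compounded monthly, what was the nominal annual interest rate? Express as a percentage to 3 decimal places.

(1 + r/12)^144 = 6,900/1,750 = 3.94286.
1 + r/12 = 3.94286^(1/144) ≈ 1.009573, so r/12 ≈ 0.00957265.
r ≈ 12·0.00957265 = 11.48718%.

11.487%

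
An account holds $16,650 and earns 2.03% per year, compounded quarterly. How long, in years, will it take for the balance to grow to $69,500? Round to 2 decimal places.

(1 + 0.005075)^(4t) = 69,500/16,650 = 4.1742.
4t·ln(1 + 0.005075) = ln(4.1742); 4t = 1.4289/0.00506217 ≈ 282.2738.
t ≈ 70.5684 years.

70.57 years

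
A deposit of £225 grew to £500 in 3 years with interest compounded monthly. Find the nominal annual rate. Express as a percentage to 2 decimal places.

(1 + r/12)^36 = 500/225 = 2.22222.
1 + r/12 = 2.22222^(1/36) ≈ 1.022429, so r/12 ≈ 0.0224286.
r ≈ 12·0.0224286 = 26.91431%.

26.91%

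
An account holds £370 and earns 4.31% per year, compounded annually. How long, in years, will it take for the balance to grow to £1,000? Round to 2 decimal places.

We need (1 + 0.0431)^t = 2.7027, so t = ln 2.7027 / ln 1.0431 ≈ 23.5621.

23.56 years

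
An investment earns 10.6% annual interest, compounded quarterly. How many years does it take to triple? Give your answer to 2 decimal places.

10.50 years

(1 + 0.0265)^(4t) = 3.
4t = ln 3 / ln(1 + 0.0265) ≈ 1.0986/0.026155 ≈ 42.0040.
t ≈ 10.5010.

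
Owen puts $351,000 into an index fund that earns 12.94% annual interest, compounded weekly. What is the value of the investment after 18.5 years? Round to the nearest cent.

$3,834,186.60

Periodic rate = 12.94%/52 = 0.00248846; periods = 52·18.5 = 962.
A = 351,000·(1 + 0.1294/52)^962 ≈ 351,000·10.92360854009 ≈ 3,834,186.5976.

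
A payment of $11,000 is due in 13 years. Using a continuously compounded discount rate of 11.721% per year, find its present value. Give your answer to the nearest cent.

$2,396.87

P = A·e^(−rt) = 11,000·e^(−1.52373).
e^(−1.52373) ≈ 0.21789761118, so P ≈ 2,396.8737.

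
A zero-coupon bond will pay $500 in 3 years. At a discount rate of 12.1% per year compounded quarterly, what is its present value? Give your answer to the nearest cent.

$349.67

Growth factor = (1 + 0.03025)^12 ≈ 1.42991914.
P = 500/1.42991914 ≈ 349.6701.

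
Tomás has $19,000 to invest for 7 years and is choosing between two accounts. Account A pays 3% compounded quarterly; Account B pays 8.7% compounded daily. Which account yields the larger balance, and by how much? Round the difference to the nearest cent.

Account B, by $11,509.19

Account A growth factor: (1 + 0.0075)^28 ≈ 1.2327117476; balance ≈ 23,421.5232.
Account B growth factor: (1 + 0.087/365)^2555 ≈ 1.8384584693; balance ≈ 34,930.7109.
Account B is larger by 11,509.1877.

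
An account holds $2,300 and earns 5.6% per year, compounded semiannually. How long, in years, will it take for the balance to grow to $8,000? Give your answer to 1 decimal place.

(1 + 0.028)^(2t) = 8,000/2,300 = 3.4783.
2t·ln(1 + 0.028) = ln(3.4783); 2t = 1.2465/0.0276152 ≈ 45.1394.
t ≈ 22.5697 years.

22.6 years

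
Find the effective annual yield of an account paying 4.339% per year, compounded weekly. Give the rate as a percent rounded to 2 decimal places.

One year is 52 periods at 0.000834423 each: (1 + 0.000834423)^52 ≈ 1.044326.
EAR = 1.044326 − 1 ≈ 4.43262%.

4.43%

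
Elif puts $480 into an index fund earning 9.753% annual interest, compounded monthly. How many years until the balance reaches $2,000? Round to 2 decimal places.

We need (1 + 0.0081275)^(12t) = 4.1667, so 12t = ln 4.1667 / ln 1.008128 ≈ 176.3037.
t ≈ 176.3037/12 = 14.6920 years.

14.69 years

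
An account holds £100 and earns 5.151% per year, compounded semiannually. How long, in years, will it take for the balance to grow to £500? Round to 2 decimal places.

31.65 years

We need (1 + 0.025755)^(2t) = 5, so 2t = ln 5 / ln 1.025755 ≈ 63.2916.
t ≈ 63.2916/2 = 31.6458 years.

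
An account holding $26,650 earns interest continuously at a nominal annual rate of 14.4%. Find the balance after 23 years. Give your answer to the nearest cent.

$731,274.68

A = P·e^(rt) = 26,650·e^(0.144·23) = 26,650·e^3.312.
e^3.312 ≈ 27.4399505296, so A ≈ 731,274.6816.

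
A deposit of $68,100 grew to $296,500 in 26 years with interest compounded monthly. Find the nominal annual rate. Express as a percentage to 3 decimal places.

The 312-period growth factor is 296,500/68,100 = 4.35389.
r/12 = 4.35389^(1/312) − 1 ≈ 0.0047261, so r ≈ 12·0.0047261 = 5.67132%.

5.671%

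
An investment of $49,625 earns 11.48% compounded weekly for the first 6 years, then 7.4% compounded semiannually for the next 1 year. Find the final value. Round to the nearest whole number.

$106,187

Phase 1: 49,625·(1 + 0.1148/52)^312 ≈ 98,744.4823.
Phase 2: 98,744.4823·(1 + 0.037)^2 ≈ 106,186.7552.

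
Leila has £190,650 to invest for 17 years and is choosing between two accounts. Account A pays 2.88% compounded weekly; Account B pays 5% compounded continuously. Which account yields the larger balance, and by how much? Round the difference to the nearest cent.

A: (1 + 0.0288/52)^884 ≈ 1.63144229723, so 190,650 × 1.63144229723 ≈ 311,034.4740.
B: e^(0.05·17) = e^0.85 ≈ 2.33964685193, so 190,650 × 2.33964685193 ≈ 446,053.6723.
Difference ≈ 135,019.1984 in favor of B.

Account B, by £135,019.20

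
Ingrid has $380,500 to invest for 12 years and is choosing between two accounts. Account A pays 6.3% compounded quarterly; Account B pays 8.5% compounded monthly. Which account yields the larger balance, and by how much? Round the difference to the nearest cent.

Account B, by $245,807.68

Account A growth factor: (1 + 0.01575)^48 ≈ 2.11722926311; balance ≈ 805,605.7346.
Account B growth factor: (1 + 0.085/12)^144 ≈ 2.763241560228; balance ≈ 1,051,413.4137.
Account B is larger by 245,807.6791.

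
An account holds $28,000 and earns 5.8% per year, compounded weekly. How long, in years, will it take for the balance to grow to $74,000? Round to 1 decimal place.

(1 + 0.00111538)^(52t) = 74,000/28,000 = 2.6429.
52t·ln(1 + 0.00111538) = ln(2.6429); 52t = 0.97186/0.00111476 ≈ 871.8091.
t ≈ 16.7656 years.

16.8 years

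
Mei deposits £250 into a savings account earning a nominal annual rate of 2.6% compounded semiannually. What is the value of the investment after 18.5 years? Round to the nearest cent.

£403.17

Periodic rate = 2.6%/2 = 0.013; periods = 2·18.5 = 37.
A = 250·(1 + 0.013)^37 ≈ 250·1.61268475 ≈ 403.1712.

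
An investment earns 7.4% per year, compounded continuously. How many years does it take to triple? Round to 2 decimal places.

14.85 years

e^(0.074t) = 3, so 0.074t = ln 3 ≈ 1.0986.
t ≈ 1.0986/0.074 ≈ 14.8461.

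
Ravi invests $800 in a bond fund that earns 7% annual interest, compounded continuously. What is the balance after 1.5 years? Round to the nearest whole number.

A = P·e^(rt) = 800·e^(0.07·1.5) = 800·e^0.105.
e^0.105 ≈ 1.11071061, so A ≈ 888.5685.

$889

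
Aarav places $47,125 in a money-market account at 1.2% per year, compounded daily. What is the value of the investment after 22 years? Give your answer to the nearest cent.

Growth factor = (1 + 0.012/365)^8030 ≈ 1.3021225456.
A ≈ 47,125 × 1.3021225456 ≈ 61,362.5250.

$61,362.52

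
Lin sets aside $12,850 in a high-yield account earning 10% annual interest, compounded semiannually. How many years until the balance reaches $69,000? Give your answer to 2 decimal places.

We need (1 + 0.05)^(2t) = 5.3696, so 2t = ln 5.3696 / ln 1.05 ≈ 34.4488.
t ≈ 34.4488/2 = 17.2244 years.

17.22 years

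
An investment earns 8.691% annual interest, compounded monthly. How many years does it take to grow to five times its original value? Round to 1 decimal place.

(1 + 0.0072425)^(12t) = 5.
12t = ln 5 / ln(1 + 0.0072425) ≈ 1.6094/0.0072164 ≈ 223.0251.
t ≈ 18.5854.

18.6 years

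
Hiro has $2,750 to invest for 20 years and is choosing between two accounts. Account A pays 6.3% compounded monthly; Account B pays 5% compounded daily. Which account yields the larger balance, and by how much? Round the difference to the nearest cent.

Account A growth factor: (1 + 0.00525)^240 ≈ 3.513820935; balance ≈ 9,663.0076.
Account B growth factor: (1 + 0.05/365)^7300 ≈ 2.718095668; balance ≈ 7,474.7631.
Account A is larger by 2,188.2445.

Account A, by $2,188.24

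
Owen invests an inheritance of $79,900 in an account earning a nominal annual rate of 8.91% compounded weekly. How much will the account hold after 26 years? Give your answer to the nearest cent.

$808,672.01

Periodic rate = 8.91%/52 = 0.00171346; periods = 52·26 = 1352.
A = 79,900·(1 + 0.0891/52)^1352 ≈ 79,900·10.1210515011 ≈ 808,672.0149.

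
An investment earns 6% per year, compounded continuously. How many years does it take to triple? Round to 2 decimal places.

e^(0.06t) = 3, so 0.06t = ln 3 ≈ 1.0986.
t ≈ 1.0986/0.06 ≈ 18.3102.

18.31 years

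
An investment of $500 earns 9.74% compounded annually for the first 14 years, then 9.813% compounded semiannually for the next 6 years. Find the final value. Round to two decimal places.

After 14 years at 9.74%: 500 × 3.673748164 ≈ 1,836.8741.
Then 6 years at 9.813%: 1,836.8741 × 1.776760025 ≈ 3,263.6844.

$3,263.68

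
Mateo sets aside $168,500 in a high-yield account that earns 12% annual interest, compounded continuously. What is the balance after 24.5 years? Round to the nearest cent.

A = P·e^(rt) = 168,500·e^(0.12·24.5) = 168,500·e^2.94.
e^2.94 ≈ 18.91584631226, so A ≈ 3,187,320.1036.

$3,187,320.10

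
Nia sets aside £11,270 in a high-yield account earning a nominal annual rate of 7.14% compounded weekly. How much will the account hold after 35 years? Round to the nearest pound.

£136,925

Growth factor = (1 + 0.0714/52)^1820 ≈ 12.1494743959.
A ≈ 11,270 × 12.1494743959 ≈ 136,924.5764.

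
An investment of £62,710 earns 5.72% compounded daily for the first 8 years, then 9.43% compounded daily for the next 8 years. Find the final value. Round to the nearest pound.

After 8 years at 5.72%: 62,710 × 1.58022011079 ≈ 99,095.6031.
Then 8 years at 9.43%: 99,095.6031 × 2.1261281696 ≈ 210,689.9533.

£210,690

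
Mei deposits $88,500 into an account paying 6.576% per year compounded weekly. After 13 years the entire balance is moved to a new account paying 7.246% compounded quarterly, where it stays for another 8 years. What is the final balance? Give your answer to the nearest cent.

$369,383.19

After 13 years at 6.576%: 88,500 × 2.34982276953 ≈ 207,959.3151.
Then 8 years at 7.246%: 207,959.3151 × 1.77622816424 ≈ 369,383.1925.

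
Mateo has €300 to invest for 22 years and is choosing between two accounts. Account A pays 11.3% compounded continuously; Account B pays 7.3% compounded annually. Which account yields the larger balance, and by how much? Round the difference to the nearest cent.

A: e^(0.113·22) = e^2.486 ≈ 12.01312738, so 300 × 12.01312738 ≈ 3,603.9382.
B: (1 + 0.073)^22 ≈ 4.71187633, so 300 × 4.71187633 ≈ 1,413.5629.
Difference ≈ 2,190.3753 in favor of A.

Account A, by €2,190.38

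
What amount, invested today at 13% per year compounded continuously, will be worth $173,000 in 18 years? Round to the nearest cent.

P = A·e^(−rt) = 173,000·e^(−2.34).
e^(−2.34) ≈ 0.0963276382305, so P ≈ 16,664.6814.

$16,664.68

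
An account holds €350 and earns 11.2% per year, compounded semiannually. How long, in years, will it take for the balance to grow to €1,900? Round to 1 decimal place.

(1 + 0.056)^(2t) = 1,900/350 = 5.4286.
2t·ln(1 + 0.056) = ln(5.4286); 2t = 1.6917/0.0544882 ≈ 31.0467.
t ≈ 15.5233 years.

15.5 years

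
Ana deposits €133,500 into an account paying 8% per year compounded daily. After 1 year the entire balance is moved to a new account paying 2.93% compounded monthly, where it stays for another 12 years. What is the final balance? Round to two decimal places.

After 1 years at 8%: 133,500 × 1.08327757179 ≈ 144,617.5558.
Then 12 years at 2.93%: 144,617.5558 × 1.42073089281 ≈ 205,462.6292.

€205,462.63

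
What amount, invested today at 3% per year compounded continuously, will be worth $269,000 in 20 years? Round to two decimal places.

P = A·e^(−rt) = 269,000·e^(−0.6).
e^(−0.6) ≈ 0.548811636094, so P ≈ 147,630.3301.

$147,630.33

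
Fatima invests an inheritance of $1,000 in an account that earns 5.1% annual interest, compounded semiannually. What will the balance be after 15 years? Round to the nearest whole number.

$2,128

Periodic rate = 5.1%/2 = 0.0255; periods = 2·15 = 30.
A = 1,000·(1 + 0.0255)^30 ≈ 1,000·2.128481801 ≈ 2,128.4818.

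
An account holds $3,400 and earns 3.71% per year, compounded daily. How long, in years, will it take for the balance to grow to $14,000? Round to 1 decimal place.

38.1 years

(1 + 0.000101644)^(365t) = 14,000/3,400 = 4.1176.
365t·ln(1 + 0.000101644) = ln(4.1176); 365t = 1.4153/0.000101639 ≈ 13924.6400.
t ≈ 38.1497 years.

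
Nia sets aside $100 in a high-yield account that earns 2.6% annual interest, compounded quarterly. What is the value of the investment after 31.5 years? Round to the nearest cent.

Growth factor = (1 + 0.0065)^126 ≈ 2.262227.
A ≈ 100 × 2.262227 ≈ 226.2227.

$226.22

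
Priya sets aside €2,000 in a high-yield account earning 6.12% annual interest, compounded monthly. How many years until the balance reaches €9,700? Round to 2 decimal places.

We need (1 + 0.0051)^(12t) = 4.85, so 12t = ln 4.85 / ln 1.0051 ≈ 310.3925.
t ≈ 310.3925/12 = 25.8660 years.

25.87 years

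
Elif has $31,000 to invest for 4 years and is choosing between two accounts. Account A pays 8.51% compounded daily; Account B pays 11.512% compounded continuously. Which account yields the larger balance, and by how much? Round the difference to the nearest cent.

Account B, by $5,560.80

A: (1 + 0.0851/365)^1460 ≈ 1.405453918, so 31,000 × 1.405453918 ≈ 43,569.0715.
B: e^(0.11512·4) = e^0.46048 ≈ 1.584834523, so 31,000 × 1.584834523 ≈ 49,129.8702.
Difference ≈ 5,560.7988 in favor of B.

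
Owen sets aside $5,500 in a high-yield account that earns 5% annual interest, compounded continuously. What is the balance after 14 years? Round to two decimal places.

A = P·e^(rt) = 5,500·e^(0.05·14) = 5,500·e^0.7.
e^0.7 ≈ 2.0137527075, so A ≈ 11,075.6399.

$11,075.64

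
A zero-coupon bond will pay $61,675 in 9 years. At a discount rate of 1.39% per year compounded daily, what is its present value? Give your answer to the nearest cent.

Growth factor = (1 + 0.0139/365)^3285 ≈ 1.1332590742.
P = 61,675/1.1332590742 ≈ 54,422.6836.

$54,422.68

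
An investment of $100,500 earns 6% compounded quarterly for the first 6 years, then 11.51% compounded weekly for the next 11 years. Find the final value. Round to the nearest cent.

Phase 1: 100,500·(1 + 0.015)^24 ≈ 143,665.0326.
Phase 2: 143,665.0326·(1 + 0.1151/52)^572 ≈ 508,866.2744.

$508,866.27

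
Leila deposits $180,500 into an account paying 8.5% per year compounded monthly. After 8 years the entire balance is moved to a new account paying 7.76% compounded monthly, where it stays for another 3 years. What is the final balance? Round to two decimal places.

$448,264.86

After 8 years at 8.5%: 180,500 × 1.96915197253 ≈ 355,431.9310.
Then 3 years at 7.76%: 355,431.9310 × 1.26118342884 ≈ 448,264.8615.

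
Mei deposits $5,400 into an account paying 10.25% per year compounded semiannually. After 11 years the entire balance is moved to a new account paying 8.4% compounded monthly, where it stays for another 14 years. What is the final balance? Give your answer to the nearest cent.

After 11 years at 10.25%: 5,400 × 3.0028400096 ≈ 16,215.3361.
Then 14 years at 8.4%: 16,215.3361 × 3.228130276 ≈ 52,345.2172.

$52,345.22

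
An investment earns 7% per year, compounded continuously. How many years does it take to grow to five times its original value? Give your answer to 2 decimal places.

e^(0.07t) = 5, so 0.07t = ln 5 ≈ 1.6094.
t ≈ 1.6094/0.07 ≈ 22.9920.

22.99 years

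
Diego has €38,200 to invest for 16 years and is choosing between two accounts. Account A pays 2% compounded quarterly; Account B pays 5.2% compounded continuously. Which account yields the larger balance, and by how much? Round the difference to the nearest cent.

A: (1 + 0.005)^64 ≈ 1.3760301584, so 38,200 × 1.3760301584 ≈ 52,564.3521.
B: e^(0.052·16) = e^0.832 ≈ 2.2979099674, so 38,200 × 2.2979099674 ≈ 87,780.1608.
Difference ≈ 35,215.8087 in favor of B.

Account B, by €35,215.81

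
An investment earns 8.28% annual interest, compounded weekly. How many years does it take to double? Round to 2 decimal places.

8.38 years

(1 + 0.00159231)^(52t) = 2.
52t = ln 2 / ln(1 + 0.00159231) ≈ 0.69315/0.00159104 ≈ 435.6563.
t ≈ 8.3780.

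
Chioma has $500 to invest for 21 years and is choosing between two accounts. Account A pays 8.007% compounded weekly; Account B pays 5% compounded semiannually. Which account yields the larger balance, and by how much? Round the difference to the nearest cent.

Account A, by $1,272.75

A: (1 + 0.08007/52)^1092 ≈ 5.366504455, so 500 × 5.366504455 ≈ 2,683.2522.
B: (1 + 0.025)^42 ≈ 2.820995195, so 500 × 2.820995195 ≈ 1,410.4976.
Difference ≈ 1,272.7546 in favor of A.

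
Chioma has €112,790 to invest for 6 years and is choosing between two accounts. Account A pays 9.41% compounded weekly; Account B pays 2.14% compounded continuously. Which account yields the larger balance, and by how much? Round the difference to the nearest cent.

A: (1 + 0.0941/52)^312 ≈ 1.75784699347, so 112,790 × 1.75784699347 ≈ 198,267.5624.
B: e^(0.0214·6) = e^0.1284 ≈ 1.13700771483, so 112,790 × 1.13700771483 ≈ 128,243.1002.
Difference ≈ 70,024.4622 in favor of A.

Account A, by €70,024.46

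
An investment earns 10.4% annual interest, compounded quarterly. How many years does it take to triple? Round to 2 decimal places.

10.70 years

(1 + 0.026)^(4t) = 3.
4t = ln 3 / ln(1 + 0.026) ≈ 1.0986/0.0256677 ≈ 42.8013.
t ≈ 10.7003.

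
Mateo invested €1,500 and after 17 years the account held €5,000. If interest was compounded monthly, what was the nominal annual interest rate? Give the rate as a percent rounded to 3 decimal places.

The 204-period growth factor is 5,000/1,500 = 3.33333.
r/12 = 3.33333^(1/204) − 1 ≈ 0.00591928, so r ≈ 12·0.00591928 = 7.10313%.

7.103%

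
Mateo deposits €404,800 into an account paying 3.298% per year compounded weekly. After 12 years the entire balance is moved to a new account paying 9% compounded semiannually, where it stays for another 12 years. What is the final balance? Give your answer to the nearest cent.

Phase 1: 404,800·(1 + 0.03298/52)^624 ≈ 601,260.1300.
Phase 2: 601,260.1300·(1 + 0.045)^24 ≈ 1,729,232.4516.

€1,729,232.45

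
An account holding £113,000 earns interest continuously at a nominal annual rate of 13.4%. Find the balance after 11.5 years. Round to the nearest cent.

A = P·e^(rt) = 113,000·e^(0.134·11.5) = 113,000·e^1.541.
e^1.541 ≈ 4.66925719433, so A ≈ 527,626.0630.

£527,626.06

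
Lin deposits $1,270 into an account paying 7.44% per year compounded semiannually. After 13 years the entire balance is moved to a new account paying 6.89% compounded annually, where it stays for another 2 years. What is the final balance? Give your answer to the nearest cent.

Phase 1: 1,270·(1 + 0.0372)^26 ≈ 3,282.6829.
Phase 2: 3,282.6829·(1 + 0.0689)^2 ≈ 3,750.6202.

$3,750.62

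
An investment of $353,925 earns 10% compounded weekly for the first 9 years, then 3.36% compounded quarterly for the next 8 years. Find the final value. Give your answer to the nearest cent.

Phase 1: 353,925·(1 + 0.1/52)^468 ≈ 869,762.9903.
Phase 2: 869,762.9903·(1 + 0.0084)^32 ≈ 1,136,715.3063.

$1,136,715.31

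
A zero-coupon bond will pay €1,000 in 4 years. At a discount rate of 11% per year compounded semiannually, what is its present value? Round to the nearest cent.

€651.60

Growth factor = (1 + 0.055)^8 ≈ 1.53468651.
P = 1,000/1.53468651 ≈ 651.5989.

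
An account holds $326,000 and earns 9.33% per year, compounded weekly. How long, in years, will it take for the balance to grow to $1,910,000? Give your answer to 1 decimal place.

19.0 years

We need (1 + 0.00179423)^(52t) = 5.8589, so 52t = ln 5.8589 / ln 1.001794 ≈ 986.2426.
t ≈ 986.2426/52 = 18.9662 years.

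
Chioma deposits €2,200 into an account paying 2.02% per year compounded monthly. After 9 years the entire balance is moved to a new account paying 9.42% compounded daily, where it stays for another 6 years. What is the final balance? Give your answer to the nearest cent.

€4,642.40

After 9 years at 2.02%: 2,200 × 1.199190992 ≈ 2,638.2202.
Then 6 years at 9.42%: 2,638.2202 × 1.759671385 ≈ 4,642.4006.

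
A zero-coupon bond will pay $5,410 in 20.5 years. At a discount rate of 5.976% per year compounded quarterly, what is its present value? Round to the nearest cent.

Growth factor = (1 + 0.01494)^82 ≈ 3.373729438.
P = 5,410/3.373729438 ≈ 1,603.5666.

$1,603.57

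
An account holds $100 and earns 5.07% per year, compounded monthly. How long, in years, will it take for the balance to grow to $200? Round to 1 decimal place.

13.7 years

(1 + 0.004225)^(12t) = 200/100 = 2.
12t·ln(1 + 0.004225) = ln(2); 12t = 0.69315/0.0042161 ≈ 164.4048.
t ≈ 13.7004 years.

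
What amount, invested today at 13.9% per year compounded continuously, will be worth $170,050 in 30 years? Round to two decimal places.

P = A·e^(−rt) = 170,050·e^(−4.17).
e^(−4.17) ≈ 0.0154522601239, so P ≈ 2,627.6568.

$2,627.66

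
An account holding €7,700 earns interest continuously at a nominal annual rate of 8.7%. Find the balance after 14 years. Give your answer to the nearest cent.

A = P·e^(rt) = 7,700·e^(0.087·14) = 7,700·e^1.218.
e^1.218 ≈ 3.380420128, so A ≈ 26,029.2350.

€26,029.23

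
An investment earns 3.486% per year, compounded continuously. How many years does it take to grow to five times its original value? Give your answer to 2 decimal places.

46.17 years

e^(0.03486t) = 5, so 0.03486t = ln 5 ≈ 1.6094.
t ≈ 1.6094/0.03486 ≈ 46.1686.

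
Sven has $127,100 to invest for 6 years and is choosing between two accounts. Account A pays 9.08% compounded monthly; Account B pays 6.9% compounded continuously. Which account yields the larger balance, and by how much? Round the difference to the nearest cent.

Account A, by $26,420.76

A: (1 + 0.0908/12)^72 ≈ 1.72073096252, so 127,100 × 1.72073096252 ≈ 218,704.9053.
B: e^(0.069·6) = e^0.414 ≈ 1.51285712688, so 127,100 × 1.51285712688 ≈ 192,284.1408.
Difference ≈ 26,420.7645 in favor of A.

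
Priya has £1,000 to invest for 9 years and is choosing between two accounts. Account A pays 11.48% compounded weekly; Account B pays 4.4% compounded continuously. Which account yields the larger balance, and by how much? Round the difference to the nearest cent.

A: (1 + 0.1148/52)^468 ≈ 2.806845295, so 1,000 × 2.806845295 ≈ 2,806.8453.
B: e^(0.044·9) = e^0.396 ≈ 1.485869318, so 1,000 × 1.485869318 ≈ 1,485.8693.
Difference ≈ 1,320.9760 in favor of A.

Account A, by £1,320.98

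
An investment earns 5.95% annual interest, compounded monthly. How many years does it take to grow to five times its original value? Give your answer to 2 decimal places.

27.12 years

(1 + 0.00495833)^(12t) = 5.
12t = ln 5 / ln(1 + 0.00495833) ≈ 1.6094/0.00494608 ≈ 325.3966.
t ≈ 27.1164.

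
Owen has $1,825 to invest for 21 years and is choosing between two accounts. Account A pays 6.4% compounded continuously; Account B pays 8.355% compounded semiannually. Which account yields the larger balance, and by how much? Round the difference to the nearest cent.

Account B, by $3,182.78

A: e^(0.064·21) = e^1.344 ≈ 3.834350273, so 1,825 × 3.834350273 ≈ 6,997.6892.
B: (1 + 0.041775)^42 ≈ 5.5783416826, so 1,825 × 5.5783416826 ≈ 10,180.4736.
Difference ≈ 3,182.7843 in favor of B.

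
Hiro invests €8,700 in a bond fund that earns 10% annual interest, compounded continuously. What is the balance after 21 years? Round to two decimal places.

€71,045.68

A = P·e^(rt) = 8,700·e^(0.1·21) = 8,700·e^2.1.
e^2.1 ≈ 8.1661699126, so A ≈ 71,045.6782.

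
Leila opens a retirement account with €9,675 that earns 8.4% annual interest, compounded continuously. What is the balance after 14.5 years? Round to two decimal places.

€32,705.56

A = P·e^(rt) = 9,675·e^(0.084·14.5) = 9,675·e^1.218.
e^1.218 ≈ 3.380420128, so A ≈ 32,705.5647.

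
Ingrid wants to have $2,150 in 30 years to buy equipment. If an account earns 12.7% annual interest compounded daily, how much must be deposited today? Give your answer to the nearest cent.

$47.65

Growth factor = (1 + 0.127/365)^10950 ≈ 45.1205284.
P = 2,150/45.1205284 ≈ 47.6502.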